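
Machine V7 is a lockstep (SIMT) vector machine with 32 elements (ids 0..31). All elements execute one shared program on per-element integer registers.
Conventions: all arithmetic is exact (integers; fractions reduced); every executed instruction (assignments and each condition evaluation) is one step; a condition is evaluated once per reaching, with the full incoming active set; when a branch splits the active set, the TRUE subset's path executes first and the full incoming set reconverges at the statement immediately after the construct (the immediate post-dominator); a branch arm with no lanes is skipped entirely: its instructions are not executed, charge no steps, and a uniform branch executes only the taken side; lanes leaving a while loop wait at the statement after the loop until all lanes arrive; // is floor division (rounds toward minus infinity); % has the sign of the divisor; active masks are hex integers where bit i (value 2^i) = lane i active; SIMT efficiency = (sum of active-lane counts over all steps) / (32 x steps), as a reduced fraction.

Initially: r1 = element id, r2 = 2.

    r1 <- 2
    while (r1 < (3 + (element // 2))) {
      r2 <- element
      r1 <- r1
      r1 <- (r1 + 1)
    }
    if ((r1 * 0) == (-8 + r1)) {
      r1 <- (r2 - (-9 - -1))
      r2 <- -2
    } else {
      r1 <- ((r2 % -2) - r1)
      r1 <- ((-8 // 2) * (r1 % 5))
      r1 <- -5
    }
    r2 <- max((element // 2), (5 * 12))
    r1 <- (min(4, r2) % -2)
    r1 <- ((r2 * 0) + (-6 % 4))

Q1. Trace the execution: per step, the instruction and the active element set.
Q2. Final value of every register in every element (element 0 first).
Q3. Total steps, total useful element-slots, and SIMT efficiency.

step 0: r1 <- 2                      0xffffffff
step 1: eval (r1 < (3 + (element // 2))) 0xffffffff
step 2: r2 <- element                0xffffffff
step 3: r1 <- r1                     0xffffffff
step 4: r1 <- (r1 + 1)               0xffffffff
step 5: eval (r1 < (3 + (element // 2))) 0xffffffff
step 6: r2 <- element                0xfffffffc
step 7: r1 <- r1                     0xfffffffc
step 8: r1 <- (r1 + 1)               0xfffffffc
step 9: eval (r1 < (3 + (element // 2))) 0xfffffffc
step 10: r2 <- element                0xfffffff0
step 11: r1 <- r1                     0xfffffff0
step 12: r1 <- (r1 + 1)               0xfffffff0
step 13: eval (r1 < (3 + (element // 2))) 0xfffffff0
step 14: r2 <- element                0xffffffc0
step 15: r1 <- r1                     0xffffffc0
step 16: r1 <- (r1 + 1)               0xffffffc0
step 17: eval (r1 < (3 + (element // 2))) 0xffffffc0
step 18: r2 <- element                0xffffff00
step 19: r1 <- r1                     0xffffff00
step 20: r1 <- (r1 + 1)               0xffffff00
step 21: eval (r1 < (3 + (element // 2))) 0xffffff00
step 22: r2 <- element                0xfffffc00
step 23: r1 <- r1                     0xfffffc00
step 24: r1 <- (r1 + 1)               0xfffffc00
step 25: eval (r1 < (3 + (element // 2))) 0xfffffc00
step 26: r2 <- element                0xfffff000
step 27: r1 <- r1                     0xfffff000
step 28: r1 <- (r1 + 1)               0xfffff000
step 29: eval (r1 < (3 + (element // 2))) 0xfffff000
step 30: r2 <- element                0xffffc000
step 31: r1 <- r1                     0xffffc000
step 32: r1 <- (r1 + 1)               0xffffc000
step 33: eval (r1 < (3 + (element // 2))) 0xffffc000
step 34: r2 <- element                0xffff0000
step 35: r1 <- r1                     0xffff0000
step 36: r1 <- (r1 + 1)               0xffff0000
step 37: eval (r1 < (3 + (element // 2))) 0xffff0000
step 38: r2 <- element                0xfffc0000
step 39: r1 <- r1                     0xfffc0000
step 40: r1 <- (r1 + 1)               0xfffc0000
step 41: eval (r1 < (3 + (element // 2))) 0xfffc0000
step 42: r2 <- element                0xfff00000
step 43: r1 <- r1                     0xfff00000
step 44: r1 <- (r1 + 1)               0xfff00000
step 45: eval (r1 < (3 + (element // 2))) 0xfff00000
step 46: r2 <- element                0xffc00000
step 47: r1 <- r1                     0xffc00000
step 48: r1 <- (r1 + 1)               0xffc00000
step 49: eval (r1 < (3 + (element // 2))) 0xffc00000
step 50: r2 <- element                0xff000000
step 51: r1 <- r1                     0xff000000
step 52: r1 <- (r1 + 1)               0xff000000
step 53: eval (r1 < (3 + (element // 2))) 0xff000000
step 54: r2 <- element                0xfc000000
step 55: r1 <- r1                     0xfc000000
step 56: r1 <- (r1 + 1)               0xfc000000
step 57: eval (r1 < (3 + (element // 2))) 0xfc000000
step 58: r2 <- element                0xf0000000
step 59: r1 <- r1                     0xf0000000
step 60: r1 <- (r1 + 1)               0xf0000000
step 61: eval (r1 < (3 + (element // 2))) 0xf0000000
step 62: r2 <- element                0xc0000000
step 63: r1 <- r1                     0xc0000000
step 64: r1 <- (r1 + 1)               0xc0000000
step 65: eval (r1 < (3 + (element // 2))) 0xc0000000
step 66: eval ((r1 * 0) == (-8 + r1)) 0xffffffff
step 67: r1 <- (r2 - (-9 - -1))       0x00000c00
step 68: r2 <- -2                     0x00000c00
step 69: r1 <- ((r2 % -2) - r1)       0xfffff3ff
step 70: r1 <- ((-8 // 2) * (r1 % 5)) 0xfffff3ff
step 71: r1 <- -5                     0xfffff3ff
step 72: r2 <- max((element // 2), (5 * 12)) 0xffffffff
step 73: r1 <- (min(4, r2) % -2)      0xffffffff
step 74: r1 <- ((r2 * 0) + (-6 % 4))  0xffffffff

Answer: 75 steps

r1: 2,2,2,2,2,2,2,2,2,2,2,2,2,2,2,2,2,2,2,2,2,2,2,2,2,2,2,2,2,2,2,2
r2: 60,60,60,60,60,60,60,60,60,60,60,60,60,60,60,60,60,60,60,60,60,60,60,60,60,60,60,60,60,60,60,60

steps = 75; useful = 1374; efficiency = 1374/2400 = 229/400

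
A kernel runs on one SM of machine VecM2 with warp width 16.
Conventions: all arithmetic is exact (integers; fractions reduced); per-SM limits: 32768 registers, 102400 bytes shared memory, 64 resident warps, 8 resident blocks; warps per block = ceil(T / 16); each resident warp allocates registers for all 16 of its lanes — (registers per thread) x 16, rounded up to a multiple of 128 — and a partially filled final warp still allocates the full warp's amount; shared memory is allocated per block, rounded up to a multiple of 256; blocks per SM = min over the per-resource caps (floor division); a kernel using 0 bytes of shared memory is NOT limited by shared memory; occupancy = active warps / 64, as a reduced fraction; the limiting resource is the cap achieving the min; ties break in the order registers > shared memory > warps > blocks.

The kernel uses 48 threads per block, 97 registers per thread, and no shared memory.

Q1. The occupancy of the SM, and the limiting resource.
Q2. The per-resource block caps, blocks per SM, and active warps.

Answer: occupancy 9/32, limited by registers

registers: 6 blocks
shared memory: no limit (kernel uses none)
warps: 21 blocks
blocks: 8 blocks

Answer: 6 blocks, 18 active warps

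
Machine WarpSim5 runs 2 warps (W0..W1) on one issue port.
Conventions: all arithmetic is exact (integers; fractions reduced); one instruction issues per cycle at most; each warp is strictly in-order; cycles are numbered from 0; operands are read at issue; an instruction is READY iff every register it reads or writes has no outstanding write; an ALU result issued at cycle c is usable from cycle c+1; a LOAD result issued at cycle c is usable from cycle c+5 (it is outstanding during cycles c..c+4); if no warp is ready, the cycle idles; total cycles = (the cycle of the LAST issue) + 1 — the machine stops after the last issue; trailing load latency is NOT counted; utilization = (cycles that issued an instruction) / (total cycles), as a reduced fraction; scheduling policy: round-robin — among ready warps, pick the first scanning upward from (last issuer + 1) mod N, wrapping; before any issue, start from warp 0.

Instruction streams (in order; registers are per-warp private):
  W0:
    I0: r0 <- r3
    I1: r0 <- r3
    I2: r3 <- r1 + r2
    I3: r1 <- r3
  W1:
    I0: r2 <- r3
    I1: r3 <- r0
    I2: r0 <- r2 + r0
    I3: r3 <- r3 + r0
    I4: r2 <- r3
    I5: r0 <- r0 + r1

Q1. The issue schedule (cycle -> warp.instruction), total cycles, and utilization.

cycle 0: W0.I0
cycle 1: W1.I0
cycle 2: W0.I1
cycle 3: W1.I1
cycle 4: W0.I2
cycle 5: W1.I2
cycle 6: W0.I3
cycle 7: W1.I3
cycle 8: W1.I4
cycle 9: W1.I5

Answer: 10 cycles, utilization 1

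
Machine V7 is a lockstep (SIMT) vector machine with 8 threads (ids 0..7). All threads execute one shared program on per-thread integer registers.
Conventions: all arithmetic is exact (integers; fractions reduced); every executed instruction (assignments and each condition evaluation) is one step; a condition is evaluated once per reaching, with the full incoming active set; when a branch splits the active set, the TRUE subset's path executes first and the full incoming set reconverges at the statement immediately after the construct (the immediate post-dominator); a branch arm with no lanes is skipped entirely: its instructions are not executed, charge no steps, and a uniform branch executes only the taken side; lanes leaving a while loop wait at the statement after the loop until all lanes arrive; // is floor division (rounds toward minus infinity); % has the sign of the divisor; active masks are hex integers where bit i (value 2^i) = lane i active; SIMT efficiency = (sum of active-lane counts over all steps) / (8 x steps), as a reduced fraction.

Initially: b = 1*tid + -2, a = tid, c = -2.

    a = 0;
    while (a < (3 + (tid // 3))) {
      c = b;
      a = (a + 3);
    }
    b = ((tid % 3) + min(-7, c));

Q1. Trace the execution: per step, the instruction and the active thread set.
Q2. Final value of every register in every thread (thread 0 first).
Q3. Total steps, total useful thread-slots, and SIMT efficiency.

step 0: a <- 0                       0xff
step 1: eval (a < (3 + (tid // 3)))  0xff
step 2: c <- b                       0xff
step 3: a <- (a + 3)                 0xff
step 4: eval (a < (3 + (tid // 3)))  0xff
step 5: c <- b                       0xf8
step 6: a <- (a + 3)                 0xf8
step 7: eval (a < (3 + (tid // 3)))  0xf8
step 8: b <- ((tid % 3) + min(-7, c)) 0xff

Answer: 9 steps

b: -7,-6,-5,-7,-6,-5,-7,-6
a: 3,3,3,6,6,6,6,6
c: -2,-1,0,1,2,3,4,5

steps = 9; useful = 63; efficiency = 63/72 = 7/8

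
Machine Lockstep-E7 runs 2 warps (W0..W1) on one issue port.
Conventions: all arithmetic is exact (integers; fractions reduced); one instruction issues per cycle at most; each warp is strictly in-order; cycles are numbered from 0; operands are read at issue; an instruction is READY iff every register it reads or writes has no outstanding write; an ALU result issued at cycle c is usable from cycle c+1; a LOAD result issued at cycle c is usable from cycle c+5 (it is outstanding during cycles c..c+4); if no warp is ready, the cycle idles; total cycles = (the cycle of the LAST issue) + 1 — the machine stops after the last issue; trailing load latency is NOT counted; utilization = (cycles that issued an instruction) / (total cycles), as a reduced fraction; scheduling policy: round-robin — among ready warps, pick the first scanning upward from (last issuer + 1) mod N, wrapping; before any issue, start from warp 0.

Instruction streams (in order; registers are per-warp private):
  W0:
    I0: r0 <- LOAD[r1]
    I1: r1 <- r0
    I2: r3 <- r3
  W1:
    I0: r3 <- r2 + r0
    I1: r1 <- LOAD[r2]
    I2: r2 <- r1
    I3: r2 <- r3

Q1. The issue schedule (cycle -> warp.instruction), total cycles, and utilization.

cycle 0: W0.I0
cycle 1: W1.I0
cycle 2: W1.I1
cycle 3: idle
cycle 4: idle
cycle 5: W0.I1
cycle 6: W0.I2
cycle 7: W1.I2
cycle 8: W1.I3

Answer: 9 cycles, utilization 7/9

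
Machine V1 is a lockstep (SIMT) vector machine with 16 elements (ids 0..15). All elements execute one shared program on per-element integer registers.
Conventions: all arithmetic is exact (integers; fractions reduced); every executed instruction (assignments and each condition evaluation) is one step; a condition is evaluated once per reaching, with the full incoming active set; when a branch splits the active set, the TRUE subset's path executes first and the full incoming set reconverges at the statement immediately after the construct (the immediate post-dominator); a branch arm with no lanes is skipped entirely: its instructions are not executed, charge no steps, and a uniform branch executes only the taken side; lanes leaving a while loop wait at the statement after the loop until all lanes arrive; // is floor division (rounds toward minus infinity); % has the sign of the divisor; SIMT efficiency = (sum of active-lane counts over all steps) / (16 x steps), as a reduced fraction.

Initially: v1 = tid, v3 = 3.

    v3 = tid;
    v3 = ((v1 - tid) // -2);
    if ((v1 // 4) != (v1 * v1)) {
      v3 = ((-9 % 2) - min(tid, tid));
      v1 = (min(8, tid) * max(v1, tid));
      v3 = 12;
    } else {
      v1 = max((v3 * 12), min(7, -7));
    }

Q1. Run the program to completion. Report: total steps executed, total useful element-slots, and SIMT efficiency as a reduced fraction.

Answer: 7 steps, 94 useful, 47/56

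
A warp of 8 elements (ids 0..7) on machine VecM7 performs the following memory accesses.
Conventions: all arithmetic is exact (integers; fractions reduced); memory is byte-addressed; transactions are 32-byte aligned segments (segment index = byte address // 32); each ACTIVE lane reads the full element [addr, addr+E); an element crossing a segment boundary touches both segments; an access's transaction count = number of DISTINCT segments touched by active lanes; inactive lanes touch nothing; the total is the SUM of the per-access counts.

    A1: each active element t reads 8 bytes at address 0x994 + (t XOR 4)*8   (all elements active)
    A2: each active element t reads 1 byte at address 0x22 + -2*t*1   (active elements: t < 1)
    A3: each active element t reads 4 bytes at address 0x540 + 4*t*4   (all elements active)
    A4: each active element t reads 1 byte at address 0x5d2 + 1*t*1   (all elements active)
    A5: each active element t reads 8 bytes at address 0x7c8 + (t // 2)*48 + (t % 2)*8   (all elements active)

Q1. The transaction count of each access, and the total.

A1: 3 transactions
A2: 1 transaction
A3: 4 transactions
A4: 1 transaction
A5: 6 transactions

Answer: 3,1,4,1,6; total 15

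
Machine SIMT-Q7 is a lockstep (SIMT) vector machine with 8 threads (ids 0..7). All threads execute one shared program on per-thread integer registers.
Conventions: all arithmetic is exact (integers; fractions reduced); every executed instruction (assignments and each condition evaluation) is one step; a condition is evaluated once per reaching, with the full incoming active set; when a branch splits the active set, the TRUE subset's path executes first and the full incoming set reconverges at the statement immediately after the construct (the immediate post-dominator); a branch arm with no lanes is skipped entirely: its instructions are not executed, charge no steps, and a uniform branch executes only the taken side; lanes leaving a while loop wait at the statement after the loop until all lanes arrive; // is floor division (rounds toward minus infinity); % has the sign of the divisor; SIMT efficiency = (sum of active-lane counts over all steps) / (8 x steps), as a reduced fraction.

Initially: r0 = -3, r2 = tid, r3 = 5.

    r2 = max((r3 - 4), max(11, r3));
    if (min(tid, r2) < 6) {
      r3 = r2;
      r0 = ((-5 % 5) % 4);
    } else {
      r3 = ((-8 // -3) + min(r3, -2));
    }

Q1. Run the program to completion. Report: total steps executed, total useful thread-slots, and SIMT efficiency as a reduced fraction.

Answer: 5 steps, 30 useful, 3/4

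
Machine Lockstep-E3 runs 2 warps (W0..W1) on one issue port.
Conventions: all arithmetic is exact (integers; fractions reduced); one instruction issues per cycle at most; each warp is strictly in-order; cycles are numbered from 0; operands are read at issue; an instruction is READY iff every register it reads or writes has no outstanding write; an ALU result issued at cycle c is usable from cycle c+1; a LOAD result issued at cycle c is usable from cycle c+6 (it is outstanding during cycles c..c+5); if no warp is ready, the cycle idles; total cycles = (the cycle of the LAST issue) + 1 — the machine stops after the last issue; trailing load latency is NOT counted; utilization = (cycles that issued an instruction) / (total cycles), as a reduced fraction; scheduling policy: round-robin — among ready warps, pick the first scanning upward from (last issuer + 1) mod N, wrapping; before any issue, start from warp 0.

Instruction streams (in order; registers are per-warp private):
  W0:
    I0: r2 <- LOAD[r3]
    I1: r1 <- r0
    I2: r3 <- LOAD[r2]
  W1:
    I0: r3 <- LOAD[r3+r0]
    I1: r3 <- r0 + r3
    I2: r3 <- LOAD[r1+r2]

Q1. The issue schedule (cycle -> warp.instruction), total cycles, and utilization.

cycle 0: W0.I0
cycle 1: W1.I0
cycle 2: W0.I1
cycle 3: idle
cycle 4: idle
cycle 5: idle
cycle 6: W0.I2
cycle 7: W1.I1
cycle 8: W1.I2

Answer: 9 cycles, utilization 2/3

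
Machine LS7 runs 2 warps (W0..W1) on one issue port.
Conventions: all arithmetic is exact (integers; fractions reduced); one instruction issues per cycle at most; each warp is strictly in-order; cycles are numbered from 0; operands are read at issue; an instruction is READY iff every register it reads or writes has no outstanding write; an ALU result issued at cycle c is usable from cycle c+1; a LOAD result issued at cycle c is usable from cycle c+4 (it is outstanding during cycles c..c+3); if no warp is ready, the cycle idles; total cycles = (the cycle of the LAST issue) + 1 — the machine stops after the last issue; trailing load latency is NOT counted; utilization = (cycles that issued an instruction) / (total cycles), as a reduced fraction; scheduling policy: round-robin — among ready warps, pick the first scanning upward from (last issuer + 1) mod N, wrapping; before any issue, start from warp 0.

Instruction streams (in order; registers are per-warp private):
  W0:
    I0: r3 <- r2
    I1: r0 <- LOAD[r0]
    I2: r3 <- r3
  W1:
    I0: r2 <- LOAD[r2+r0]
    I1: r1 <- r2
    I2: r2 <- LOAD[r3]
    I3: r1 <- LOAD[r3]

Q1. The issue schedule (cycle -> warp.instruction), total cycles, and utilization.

cycle 0: W0.I0
cycle 1: W1.I0
cycle 2: W0.I1
cycle 3: W0.I2
cycle 4: idle
cycle 5: W1.I1
cycle 6: W1.I2
cycle 7: W1.I3

Answer: 8 cycles, utilization 7/8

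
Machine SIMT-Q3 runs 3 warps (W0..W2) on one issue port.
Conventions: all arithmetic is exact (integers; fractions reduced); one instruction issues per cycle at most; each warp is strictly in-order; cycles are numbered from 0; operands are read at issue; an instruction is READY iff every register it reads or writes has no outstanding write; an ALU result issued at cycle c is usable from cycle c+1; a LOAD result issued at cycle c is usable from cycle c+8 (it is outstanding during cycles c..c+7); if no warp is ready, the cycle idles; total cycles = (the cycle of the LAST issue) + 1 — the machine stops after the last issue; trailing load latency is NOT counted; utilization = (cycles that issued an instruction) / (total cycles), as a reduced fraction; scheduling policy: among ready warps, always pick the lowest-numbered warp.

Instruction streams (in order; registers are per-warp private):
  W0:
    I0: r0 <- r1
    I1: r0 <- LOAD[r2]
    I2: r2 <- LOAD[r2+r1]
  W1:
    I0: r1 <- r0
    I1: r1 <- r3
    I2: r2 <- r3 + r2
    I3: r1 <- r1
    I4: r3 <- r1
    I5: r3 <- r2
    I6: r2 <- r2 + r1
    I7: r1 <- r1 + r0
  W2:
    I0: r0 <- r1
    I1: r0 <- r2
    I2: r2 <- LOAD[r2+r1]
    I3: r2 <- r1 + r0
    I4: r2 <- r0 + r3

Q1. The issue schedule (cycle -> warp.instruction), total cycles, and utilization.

cycle 0: W0.I0
cycle 1: W0.I1
cycle 2: W0.I2
cycle 3: W1.I0
cycle 4: W1.I1
cycle 5: W1.I2
cycle 6: W1.I3
cycle 7: W1.I4
cycle 8: W1.I5
cycle 9: W1.I6
cycle 10: W1.I7
cycle 11: W2.I0
cycle 12: W2.I1
cycle 13: W2.I2
cycle 14: idle
cycle 15: idle
cycle 16: idle
cycle 17: idle
cycle 18: idle
cycle 19: idle
cycle 20: idle
cycle 21: W2.I3
cycle 22: W2.I4

Answer: 23 cycles, utilization 16/23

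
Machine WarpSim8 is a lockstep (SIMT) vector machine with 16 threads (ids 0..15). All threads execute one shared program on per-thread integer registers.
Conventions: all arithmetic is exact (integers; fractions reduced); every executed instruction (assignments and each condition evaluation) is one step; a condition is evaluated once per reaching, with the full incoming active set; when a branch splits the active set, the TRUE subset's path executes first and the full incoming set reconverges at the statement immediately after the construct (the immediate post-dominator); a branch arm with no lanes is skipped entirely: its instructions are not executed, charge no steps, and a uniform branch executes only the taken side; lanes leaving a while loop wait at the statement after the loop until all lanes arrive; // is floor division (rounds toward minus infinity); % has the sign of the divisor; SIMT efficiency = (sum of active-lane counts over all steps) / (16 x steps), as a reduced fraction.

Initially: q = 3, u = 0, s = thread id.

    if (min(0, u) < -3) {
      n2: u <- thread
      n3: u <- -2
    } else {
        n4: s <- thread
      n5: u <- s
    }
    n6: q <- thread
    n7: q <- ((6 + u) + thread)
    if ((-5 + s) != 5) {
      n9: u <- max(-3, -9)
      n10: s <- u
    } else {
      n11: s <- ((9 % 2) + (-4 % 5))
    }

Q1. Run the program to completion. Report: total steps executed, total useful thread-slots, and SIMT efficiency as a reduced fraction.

Answer: 9 steps, 127 useful, 127/144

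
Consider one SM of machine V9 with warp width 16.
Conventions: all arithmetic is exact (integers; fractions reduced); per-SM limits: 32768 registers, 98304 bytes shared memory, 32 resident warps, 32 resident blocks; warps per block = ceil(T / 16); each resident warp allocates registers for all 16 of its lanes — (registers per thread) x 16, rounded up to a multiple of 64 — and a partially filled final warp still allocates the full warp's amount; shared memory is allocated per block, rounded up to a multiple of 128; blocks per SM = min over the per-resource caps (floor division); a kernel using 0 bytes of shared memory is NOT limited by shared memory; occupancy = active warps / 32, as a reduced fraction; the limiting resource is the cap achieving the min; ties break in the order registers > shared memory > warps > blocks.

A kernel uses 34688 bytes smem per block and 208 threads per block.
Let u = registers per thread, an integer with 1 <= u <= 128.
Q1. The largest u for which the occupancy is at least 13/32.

Answer: u = 128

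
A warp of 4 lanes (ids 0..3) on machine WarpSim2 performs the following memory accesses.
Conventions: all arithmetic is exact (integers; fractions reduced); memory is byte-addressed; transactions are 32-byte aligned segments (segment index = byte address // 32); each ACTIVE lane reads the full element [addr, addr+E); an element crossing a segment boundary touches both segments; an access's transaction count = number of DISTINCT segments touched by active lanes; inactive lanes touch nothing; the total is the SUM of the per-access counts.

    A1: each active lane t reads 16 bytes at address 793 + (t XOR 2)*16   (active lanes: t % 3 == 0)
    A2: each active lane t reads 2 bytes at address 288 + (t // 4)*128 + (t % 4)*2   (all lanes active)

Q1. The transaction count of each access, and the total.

A1: 2 transactions
A2: 1 transaction

Answer: 2,1; total 3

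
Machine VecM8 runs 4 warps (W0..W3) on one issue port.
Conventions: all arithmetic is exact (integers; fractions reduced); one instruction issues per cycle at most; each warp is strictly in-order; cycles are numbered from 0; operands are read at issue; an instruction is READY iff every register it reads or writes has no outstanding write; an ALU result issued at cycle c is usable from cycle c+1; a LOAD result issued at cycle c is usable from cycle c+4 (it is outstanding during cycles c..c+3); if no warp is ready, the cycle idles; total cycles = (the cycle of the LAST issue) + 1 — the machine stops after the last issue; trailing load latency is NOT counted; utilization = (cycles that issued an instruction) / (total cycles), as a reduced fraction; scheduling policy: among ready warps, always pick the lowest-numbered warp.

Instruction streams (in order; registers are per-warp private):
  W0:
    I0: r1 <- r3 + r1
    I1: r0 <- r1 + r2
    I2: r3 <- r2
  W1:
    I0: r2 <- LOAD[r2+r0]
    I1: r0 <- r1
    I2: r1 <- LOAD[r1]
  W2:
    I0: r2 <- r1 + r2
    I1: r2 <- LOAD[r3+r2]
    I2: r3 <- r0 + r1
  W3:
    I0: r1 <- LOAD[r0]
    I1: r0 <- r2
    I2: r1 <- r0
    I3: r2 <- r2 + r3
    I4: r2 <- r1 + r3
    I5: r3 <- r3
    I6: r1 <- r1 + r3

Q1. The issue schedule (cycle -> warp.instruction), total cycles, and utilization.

cycle 0: W0.I0
cycle 1: W0.I1
cycle 2: W0.I2
cycle 3: W1.I0
cycle 4: W1.I1
cycle 5: W1.I2
cycle 6: W2.I0
cycle 7: W2.I1
cycle 8: W2.I2
cycle 9: W3.I0
cycle 10: W3.I1
cycle 11: idle
cycle 12: idle
cycle 13: W3.I2
cycle 14: W3.I3
cycle 15: W3.I4
cycle 16: W3.I5
cycle 17: W3.I6

Answer: 18 cycles, utilization 8/9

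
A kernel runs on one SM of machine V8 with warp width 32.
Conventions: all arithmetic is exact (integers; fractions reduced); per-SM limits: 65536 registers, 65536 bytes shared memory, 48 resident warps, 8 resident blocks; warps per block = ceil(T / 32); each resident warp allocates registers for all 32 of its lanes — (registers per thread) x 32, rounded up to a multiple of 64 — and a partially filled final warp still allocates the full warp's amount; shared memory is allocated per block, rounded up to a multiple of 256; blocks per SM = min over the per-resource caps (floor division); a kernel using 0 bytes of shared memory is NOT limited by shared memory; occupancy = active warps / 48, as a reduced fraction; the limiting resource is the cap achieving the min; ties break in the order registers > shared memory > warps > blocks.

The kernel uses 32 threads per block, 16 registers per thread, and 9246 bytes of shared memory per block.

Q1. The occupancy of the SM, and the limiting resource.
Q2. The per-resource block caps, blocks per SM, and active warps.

Answer: occupancy 1/8, limited by shared memory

registers: 128 blocks
shared memory: 6 blocks
warps: 48 blocks
blocks: 8 blocks

Answer: 6 blocks, 6 active warps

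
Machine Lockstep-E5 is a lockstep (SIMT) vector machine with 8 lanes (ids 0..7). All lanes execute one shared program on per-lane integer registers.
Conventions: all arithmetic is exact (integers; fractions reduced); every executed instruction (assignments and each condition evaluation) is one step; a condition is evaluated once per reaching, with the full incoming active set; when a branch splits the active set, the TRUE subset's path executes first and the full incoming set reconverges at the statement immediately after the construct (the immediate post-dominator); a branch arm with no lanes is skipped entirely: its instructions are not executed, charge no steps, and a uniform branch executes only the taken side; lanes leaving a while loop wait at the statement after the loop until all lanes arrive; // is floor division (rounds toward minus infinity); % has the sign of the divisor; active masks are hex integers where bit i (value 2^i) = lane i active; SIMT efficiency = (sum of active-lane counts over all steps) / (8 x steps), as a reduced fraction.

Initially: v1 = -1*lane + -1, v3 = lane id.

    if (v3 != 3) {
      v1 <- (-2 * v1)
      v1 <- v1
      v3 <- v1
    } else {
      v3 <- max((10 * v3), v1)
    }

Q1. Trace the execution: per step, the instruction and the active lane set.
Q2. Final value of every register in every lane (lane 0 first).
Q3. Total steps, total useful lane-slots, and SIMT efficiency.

step 0: eval (v3 != 3)               0xff
step 1: v1 <- (-2 * v1)              0xf7
step 2: v1 <- v1                     0xf7
step 3: v3 <- v1                     0xf7
step 4: v3 <- max((10 * v3), v1)     0x08

Answer: 5 steps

v1: 2,4,6,-4,10,12,14,16
v3: 2,4,6,30,10,12,14,16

steps = 5; useful = 30; efficiency = 30/40 = 3/4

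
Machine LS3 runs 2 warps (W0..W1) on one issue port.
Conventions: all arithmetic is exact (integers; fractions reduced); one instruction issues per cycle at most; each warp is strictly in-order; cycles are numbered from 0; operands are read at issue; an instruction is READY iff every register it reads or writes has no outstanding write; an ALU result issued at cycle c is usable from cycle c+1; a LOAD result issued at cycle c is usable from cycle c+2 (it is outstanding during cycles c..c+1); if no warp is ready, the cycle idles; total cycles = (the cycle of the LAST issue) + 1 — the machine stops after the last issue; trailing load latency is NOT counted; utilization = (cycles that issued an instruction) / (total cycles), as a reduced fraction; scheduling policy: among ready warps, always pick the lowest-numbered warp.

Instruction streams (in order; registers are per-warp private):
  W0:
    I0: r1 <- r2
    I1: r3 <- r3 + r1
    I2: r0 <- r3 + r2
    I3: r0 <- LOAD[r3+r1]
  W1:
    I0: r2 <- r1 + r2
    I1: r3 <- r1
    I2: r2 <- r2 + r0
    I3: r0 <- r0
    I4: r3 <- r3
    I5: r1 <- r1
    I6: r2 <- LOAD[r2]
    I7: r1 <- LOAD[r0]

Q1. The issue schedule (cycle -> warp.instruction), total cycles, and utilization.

cycle 0: W0.I0
cycle 1: W0.I1
cycle 2: W0.I2
cycle 3: W0.I3
cycle 4: W1.I0
cycle 5: W1.I1
cycle 6: W1.I2
cycle 7: W1.I3
cycle 8: W1.I4
cycle 9: W1.I5
cycle 10: W1.I6
cycle 11: W1.I7

Answer: 12 cycles, utilization 1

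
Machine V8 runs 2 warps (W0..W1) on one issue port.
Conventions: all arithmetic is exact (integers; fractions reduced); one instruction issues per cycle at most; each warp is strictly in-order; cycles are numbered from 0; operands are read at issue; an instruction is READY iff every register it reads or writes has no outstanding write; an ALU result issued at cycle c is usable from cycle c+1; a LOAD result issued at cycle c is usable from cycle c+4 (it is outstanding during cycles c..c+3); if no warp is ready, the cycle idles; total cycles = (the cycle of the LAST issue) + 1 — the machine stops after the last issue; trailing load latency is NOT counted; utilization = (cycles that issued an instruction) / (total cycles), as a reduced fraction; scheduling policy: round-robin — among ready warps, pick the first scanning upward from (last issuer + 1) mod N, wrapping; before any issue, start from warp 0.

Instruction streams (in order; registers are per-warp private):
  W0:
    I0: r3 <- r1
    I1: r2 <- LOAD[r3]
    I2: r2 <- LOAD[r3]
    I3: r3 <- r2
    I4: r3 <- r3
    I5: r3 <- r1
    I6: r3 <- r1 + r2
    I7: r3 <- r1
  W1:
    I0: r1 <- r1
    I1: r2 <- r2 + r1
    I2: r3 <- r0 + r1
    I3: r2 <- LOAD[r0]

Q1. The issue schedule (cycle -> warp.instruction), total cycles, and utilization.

cycle 0: W0.I0
cycle 1: W1.I0
cycle 2: W0.I1
cycle 3: W1.I1
cycle 4: W1.I2
cycle 5: W1.I3
cycle 6: W0.I2
cycle 7: idle
cycle 8: idle
cycle 9: idle
cycle 10: W0.I3
cycle 11: W0.I4
cycle 12: W0.I5
cycle 13: W0.I6
cycle 14: W0.I7

Answer: 15 cycles, utilization 4/5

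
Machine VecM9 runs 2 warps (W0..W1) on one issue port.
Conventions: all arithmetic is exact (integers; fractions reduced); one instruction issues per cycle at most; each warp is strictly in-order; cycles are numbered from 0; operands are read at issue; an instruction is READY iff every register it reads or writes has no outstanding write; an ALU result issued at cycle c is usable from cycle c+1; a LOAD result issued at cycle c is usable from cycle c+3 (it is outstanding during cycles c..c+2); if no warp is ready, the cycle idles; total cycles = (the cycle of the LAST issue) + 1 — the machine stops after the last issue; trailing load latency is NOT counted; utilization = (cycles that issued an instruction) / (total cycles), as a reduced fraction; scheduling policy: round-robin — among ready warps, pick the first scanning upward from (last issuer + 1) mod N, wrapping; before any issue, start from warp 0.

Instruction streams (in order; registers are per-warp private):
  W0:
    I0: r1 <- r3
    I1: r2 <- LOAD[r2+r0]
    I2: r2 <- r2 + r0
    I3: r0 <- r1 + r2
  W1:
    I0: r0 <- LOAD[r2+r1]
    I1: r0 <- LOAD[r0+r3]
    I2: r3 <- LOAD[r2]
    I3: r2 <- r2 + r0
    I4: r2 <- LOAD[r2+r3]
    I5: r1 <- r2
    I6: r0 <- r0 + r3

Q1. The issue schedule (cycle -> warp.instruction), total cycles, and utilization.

cycle 0: W0.I0
cycle 1: W1.I0
cycle 2: W0.I1
cycle 3: idle
cycle 4: W1.I1
cycle 5: W0.I2
cycle 6: W1.I2
cycle 7: W0.I3
cycle 8: W1.I3
cycle 9: W1.I4
cycle 10: idle
cycle 11: idle
cycle 12: W1.I5
cycle 13: W1.I6

Answer: 14 cycles, utilization 11/14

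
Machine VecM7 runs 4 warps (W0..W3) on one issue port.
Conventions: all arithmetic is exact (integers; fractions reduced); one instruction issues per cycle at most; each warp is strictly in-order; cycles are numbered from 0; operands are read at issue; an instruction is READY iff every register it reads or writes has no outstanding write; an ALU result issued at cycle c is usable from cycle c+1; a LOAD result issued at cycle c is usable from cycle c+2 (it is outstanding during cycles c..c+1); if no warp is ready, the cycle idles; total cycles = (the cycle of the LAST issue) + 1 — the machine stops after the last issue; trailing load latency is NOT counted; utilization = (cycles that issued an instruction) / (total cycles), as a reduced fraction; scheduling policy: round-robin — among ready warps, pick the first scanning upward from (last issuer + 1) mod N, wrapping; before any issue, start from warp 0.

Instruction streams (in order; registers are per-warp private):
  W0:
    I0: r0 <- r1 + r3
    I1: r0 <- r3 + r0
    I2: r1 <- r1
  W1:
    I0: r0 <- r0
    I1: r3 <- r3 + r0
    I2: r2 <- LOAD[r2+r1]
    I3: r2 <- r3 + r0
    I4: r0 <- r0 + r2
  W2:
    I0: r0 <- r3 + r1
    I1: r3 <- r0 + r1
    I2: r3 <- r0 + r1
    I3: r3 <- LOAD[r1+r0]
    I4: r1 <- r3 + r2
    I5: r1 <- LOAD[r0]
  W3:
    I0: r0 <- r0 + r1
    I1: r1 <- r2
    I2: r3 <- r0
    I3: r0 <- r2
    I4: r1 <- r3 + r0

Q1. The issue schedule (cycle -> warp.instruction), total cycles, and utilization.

cycle 0: W0.I0
cycle 1: W1.I0
cycle 2: W2.I0
cycle 3: W3.I0
cycle 4: W0.I1
cycle 5: W1.I1
cycle 6: W2.I1
cycle 7: W3.I1
cycle 8: W0.I2
cycle 9: W1.I2
cycle 10: W2.I2
cycle 11: W3.I2
cycle 12: W1.I3
cycle 13: W2.I3
cycle 14: W3.I3
cycle 15: W1.I4
cycle 16: W2.I4
cycle 17: W3.I4
cycle 18: W2.I5

Answer: 19 cycles, utilization 1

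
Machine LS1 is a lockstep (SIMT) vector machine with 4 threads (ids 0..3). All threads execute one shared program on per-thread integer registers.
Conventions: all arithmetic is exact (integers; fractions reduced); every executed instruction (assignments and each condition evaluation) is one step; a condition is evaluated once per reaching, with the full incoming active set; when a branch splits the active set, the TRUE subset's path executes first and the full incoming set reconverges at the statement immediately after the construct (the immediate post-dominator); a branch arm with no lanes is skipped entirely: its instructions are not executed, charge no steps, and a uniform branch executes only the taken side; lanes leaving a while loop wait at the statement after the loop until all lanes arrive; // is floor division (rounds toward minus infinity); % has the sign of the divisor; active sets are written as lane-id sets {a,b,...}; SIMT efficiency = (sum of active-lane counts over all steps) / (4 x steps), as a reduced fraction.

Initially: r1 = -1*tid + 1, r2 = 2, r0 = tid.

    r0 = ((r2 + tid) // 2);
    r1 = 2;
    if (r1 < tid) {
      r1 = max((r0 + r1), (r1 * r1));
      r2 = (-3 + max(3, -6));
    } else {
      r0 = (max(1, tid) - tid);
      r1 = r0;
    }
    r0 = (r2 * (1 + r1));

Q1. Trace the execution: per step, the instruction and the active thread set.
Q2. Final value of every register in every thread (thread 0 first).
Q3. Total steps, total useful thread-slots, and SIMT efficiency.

step 0: r0 <- ((r2 + tid) // 2)      {0,1,2,3}
step 1: r1 <- 2                      {0,1,2,3}
step 2: eval (r1 < tid)              {0,1,2,3}
step 3: r1 <- max((r0 + r1), (r1 * r1)) {3}
step 4: r2 <- (-3 + max(3, -6))      {3}
step 5: r0 <- (max(1, tid) - tid)    {0,1,2}
step 6: r1 <- r0                     {0,1,2}
step 7: r0 <- (r2 * (1 + r1))        {0,1,2,3}

Answer: 8 steps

r1: 1,0,0,4
r2: 2,2,2,0
r0: 4,2,2,0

steps = 8; useful = 24; efficiency = 24/32 = 3/4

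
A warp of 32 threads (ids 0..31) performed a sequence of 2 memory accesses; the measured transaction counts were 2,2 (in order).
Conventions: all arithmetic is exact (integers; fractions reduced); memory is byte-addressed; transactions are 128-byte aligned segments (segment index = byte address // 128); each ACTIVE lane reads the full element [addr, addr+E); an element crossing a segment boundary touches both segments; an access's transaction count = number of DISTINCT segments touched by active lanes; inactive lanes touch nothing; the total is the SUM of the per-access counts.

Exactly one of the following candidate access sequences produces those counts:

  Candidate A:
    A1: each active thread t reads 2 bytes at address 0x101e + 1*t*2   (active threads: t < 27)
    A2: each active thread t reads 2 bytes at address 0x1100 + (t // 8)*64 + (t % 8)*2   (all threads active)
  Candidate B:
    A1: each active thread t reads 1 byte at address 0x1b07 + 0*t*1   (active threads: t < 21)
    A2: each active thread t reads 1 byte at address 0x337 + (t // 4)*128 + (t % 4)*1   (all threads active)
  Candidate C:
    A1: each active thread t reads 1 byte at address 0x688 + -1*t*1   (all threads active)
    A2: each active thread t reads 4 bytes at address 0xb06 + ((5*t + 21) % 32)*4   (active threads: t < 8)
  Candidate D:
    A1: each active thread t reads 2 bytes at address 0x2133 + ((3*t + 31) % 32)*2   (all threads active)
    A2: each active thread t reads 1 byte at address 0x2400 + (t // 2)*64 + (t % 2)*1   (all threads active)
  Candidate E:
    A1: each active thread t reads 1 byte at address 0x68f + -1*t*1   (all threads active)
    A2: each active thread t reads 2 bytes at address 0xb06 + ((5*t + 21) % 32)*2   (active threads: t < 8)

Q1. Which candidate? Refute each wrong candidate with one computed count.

A: A1 gives 1 transaction, not 2
B: A1 gives 1 transaction, not 2
D: A1 gives 1 transaction, not 2
E: A2 gives 1 transaction, not 2
C: all counts match (2,2)

Answer: C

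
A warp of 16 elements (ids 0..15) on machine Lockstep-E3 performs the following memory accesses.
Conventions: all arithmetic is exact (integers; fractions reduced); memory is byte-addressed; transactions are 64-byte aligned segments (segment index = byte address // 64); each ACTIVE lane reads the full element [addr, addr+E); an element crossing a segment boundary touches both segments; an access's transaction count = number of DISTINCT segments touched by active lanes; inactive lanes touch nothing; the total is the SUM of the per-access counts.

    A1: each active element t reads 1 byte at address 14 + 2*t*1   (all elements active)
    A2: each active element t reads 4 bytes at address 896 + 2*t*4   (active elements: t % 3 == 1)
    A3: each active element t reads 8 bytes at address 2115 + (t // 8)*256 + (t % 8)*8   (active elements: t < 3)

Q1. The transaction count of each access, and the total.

A1: 1 transaction
A2: 2 transactions
A3: 1 transaction

Answer: 1,2,1; total 4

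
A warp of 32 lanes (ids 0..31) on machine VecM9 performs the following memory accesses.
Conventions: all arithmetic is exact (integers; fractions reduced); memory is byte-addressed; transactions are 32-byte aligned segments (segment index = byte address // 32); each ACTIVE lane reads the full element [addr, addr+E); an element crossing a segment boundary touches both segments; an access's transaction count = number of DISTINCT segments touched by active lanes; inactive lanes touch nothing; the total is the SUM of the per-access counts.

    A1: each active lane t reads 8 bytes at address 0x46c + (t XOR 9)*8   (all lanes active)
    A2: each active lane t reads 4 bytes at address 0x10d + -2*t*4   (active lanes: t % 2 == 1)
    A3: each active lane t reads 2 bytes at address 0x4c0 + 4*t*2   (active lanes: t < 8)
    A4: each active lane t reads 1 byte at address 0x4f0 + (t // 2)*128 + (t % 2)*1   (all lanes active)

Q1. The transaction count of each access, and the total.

A1: 9 transactions
A2: 9 transactions
A3: 2 transactions
A4: 16 transactions

Answer: 9,9,2,16; total 36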